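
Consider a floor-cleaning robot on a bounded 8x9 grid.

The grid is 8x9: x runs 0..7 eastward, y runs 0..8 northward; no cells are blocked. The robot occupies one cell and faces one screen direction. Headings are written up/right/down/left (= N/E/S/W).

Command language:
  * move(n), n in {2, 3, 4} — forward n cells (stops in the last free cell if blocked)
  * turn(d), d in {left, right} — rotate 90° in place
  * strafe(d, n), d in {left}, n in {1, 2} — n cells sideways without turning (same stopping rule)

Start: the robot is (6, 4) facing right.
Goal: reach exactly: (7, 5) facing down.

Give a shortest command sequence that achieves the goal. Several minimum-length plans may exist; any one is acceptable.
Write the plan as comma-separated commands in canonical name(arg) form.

move(4), strafe(left, 1), turn(right)

t0: (6, 4) facing right
step 1 (move(4)): (7, 4) facing right
step 2 (strafe(left, 1)): (7, 5) facing right
step 3 (turn(right)): (7, 5) facing down
no 2-step plan works, so 3 is optimal.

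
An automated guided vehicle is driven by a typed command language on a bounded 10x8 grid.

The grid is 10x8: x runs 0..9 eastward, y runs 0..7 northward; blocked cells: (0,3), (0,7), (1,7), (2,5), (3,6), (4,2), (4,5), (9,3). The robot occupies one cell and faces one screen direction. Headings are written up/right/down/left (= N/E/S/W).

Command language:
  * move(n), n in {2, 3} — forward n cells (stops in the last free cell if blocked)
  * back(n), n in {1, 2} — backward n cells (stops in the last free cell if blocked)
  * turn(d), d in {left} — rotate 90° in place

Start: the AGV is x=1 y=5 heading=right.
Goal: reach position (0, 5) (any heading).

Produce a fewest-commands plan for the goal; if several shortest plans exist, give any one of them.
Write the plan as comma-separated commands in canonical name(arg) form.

start: x=1 y=5 heading=right
step 1 (back(2)): x=0 y=5 heading=right
shorter routes all fall short; 1 is best.

back(2)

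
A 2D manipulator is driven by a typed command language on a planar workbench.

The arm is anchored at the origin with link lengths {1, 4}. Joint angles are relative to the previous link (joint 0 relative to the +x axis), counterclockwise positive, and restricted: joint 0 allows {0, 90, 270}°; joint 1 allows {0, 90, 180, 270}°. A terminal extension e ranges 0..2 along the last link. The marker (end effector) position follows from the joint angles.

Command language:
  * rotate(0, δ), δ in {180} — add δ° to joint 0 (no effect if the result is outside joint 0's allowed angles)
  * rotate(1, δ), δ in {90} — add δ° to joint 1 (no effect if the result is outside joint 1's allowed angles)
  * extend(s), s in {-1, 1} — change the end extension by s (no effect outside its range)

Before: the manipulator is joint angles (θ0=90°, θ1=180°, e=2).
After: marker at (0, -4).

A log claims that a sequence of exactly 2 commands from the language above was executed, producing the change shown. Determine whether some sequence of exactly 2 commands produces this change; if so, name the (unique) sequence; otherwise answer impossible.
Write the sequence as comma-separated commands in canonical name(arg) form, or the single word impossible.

key: order matters: swapping extend(1) and extend(-1) lands elsewhere
start: joint angles (θ0=90°, θ1=180°, e=2)
step 1 (extend(1)): joint angles (θ0=90°, θ1=180°, e=2)
step 2 (extend(-1)): joint angles (θ0=90°, θ1=180°, e=1)
all 16 alternatives checked — unique.

extend(1), extend(-1)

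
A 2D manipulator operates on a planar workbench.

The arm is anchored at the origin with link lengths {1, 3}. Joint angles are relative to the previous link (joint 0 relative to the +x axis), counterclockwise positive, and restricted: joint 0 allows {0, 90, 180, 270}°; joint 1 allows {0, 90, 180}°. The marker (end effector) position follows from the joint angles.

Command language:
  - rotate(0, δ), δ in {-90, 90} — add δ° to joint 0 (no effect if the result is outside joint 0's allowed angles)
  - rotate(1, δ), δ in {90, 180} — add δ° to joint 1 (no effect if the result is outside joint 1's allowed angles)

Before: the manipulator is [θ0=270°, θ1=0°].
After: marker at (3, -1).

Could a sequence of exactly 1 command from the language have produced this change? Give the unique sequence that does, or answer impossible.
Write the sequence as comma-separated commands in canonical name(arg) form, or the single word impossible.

from: [θ0=270°, θ1=0°]
1. rotate(1, 90) → [θ0=270°, θ1=90°]
no rival 1-sequence matches.

rotate(1, 90)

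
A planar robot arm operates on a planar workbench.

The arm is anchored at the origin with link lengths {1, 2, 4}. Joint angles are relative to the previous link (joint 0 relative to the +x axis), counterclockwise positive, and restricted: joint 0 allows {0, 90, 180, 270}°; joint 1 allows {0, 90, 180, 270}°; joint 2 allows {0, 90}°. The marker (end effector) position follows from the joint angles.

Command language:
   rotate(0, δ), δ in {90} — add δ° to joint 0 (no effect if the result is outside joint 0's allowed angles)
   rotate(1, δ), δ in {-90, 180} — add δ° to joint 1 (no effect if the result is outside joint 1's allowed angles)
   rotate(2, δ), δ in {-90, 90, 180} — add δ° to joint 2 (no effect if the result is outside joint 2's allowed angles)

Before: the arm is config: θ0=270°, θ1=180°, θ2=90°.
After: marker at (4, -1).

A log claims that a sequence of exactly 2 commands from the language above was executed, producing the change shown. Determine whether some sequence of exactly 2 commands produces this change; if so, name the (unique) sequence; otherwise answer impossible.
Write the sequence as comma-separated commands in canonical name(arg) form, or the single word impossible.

rotate(0, 90), rotate(0, 90)

initial: config: θ0=270°, θ1=180°, θ2=90°
step 1 (rotate(0, 90)): config: θ0=0°, θ1=180°, θ2=90°
step 2 (rotate(0, 90)): config: θ0=90°, θ1=180°, θ2=90°
uniquely the one of 36 2-step routes that fits.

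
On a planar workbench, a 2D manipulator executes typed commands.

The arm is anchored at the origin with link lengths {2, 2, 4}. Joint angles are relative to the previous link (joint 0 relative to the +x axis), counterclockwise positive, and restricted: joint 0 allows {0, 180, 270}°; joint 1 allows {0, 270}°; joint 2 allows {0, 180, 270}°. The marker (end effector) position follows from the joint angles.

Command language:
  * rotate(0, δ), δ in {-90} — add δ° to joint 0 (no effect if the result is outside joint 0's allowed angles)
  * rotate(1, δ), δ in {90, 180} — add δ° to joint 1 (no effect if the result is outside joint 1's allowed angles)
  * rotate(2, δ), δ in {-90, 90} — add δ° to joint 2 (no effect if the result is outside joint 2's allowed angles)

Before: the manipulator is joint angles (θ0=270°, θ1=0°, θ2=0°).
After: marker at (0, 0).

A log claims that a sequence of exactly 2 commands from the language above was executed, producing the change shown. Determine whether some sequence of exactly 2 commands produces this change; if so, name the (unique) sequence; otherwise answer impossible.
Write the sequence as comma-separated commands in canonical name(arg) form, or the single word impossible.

initial: joint angles (θ0=270°, θ1=0°, θ2=0°)
1. rotate(2, -90) → joint angles (θ0=270°, θ1=0°, θ2=270°)
2. rotate(2, -90) → joint angles (θ0=270°, θ1=0°, θ2=180°)
no rival 2-sequence matches.

rotate(2, -90), rotate(2, -90)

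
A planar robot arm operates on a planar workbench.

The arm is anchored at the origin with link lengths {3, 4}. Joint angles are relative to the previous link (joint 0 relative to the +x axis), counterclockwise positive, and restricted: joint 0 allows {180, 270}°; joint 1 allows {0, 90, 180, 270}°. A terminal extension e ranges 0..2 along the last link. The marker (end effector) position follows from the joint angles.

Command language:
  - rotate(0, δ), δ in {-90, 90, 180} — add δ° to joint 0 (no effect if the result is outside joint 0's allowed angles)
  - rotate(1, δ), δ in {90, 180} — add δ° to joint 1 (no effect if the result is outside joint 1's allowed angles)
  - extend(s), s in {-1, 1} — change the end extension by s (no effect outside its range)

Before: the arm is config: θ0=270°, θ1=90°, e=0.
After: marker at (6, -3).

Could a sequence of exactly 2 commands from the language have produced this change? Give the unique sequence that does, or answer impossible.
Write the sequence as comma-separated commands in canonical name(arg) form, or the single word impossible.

extend(1), extend(1)

initial: config: θ0=270°, θ1=90°, e=0
t=1 extend(1) ⇒ config: θ0=270°, θ1=90°, e=1
t=2 extend(1) ⇒ config: θ0=270°, θ1=90°, e=2
all 49 alternatives checked — unique.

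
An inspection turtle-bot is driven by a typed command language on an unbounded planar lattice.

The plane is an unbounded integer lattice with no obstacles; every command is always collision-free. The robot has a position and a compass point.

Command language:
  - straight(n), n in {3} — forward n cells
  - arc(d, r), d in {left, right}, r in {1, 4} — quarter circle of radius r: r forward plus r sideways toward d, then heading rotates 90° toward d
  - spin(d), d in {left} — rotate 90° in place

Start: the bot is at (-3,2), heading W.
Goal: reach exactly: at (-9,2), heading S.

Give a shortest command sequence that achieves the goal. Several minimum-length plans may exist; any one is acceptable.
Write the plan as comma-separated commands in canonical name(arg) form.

straight(3), straight(3), spin(left)

initial: at (-3,2), heading W
1. straight(3) → at (-6,2), heading W
2. straight(3) → at (-9,2), heading W
3. spin(left) → at (-9,2), heading S
no 2-step plan works, so 3 is optimal.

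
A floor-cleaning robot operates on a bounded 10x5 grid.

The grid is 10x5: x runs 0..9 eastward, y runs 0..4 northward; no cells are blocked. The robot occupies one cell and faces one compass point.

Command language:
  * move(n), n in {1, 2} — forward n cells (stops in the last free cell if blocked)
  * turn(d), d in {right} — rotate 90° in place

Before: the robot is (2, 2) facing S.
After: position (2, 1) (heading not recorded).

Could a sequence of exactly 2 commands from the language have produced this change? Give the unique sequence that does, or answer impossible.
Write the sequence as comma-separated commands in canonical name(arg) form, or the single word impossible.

move(1), turn(right)

key: order matters: swapping move(1) and turn(right) lands elsewhere
from: (2, 2) facing S
1. move(1) → (2, 1) facing S
2. turn(right) → (2, 1) facing W
no rival 2-sequence matches.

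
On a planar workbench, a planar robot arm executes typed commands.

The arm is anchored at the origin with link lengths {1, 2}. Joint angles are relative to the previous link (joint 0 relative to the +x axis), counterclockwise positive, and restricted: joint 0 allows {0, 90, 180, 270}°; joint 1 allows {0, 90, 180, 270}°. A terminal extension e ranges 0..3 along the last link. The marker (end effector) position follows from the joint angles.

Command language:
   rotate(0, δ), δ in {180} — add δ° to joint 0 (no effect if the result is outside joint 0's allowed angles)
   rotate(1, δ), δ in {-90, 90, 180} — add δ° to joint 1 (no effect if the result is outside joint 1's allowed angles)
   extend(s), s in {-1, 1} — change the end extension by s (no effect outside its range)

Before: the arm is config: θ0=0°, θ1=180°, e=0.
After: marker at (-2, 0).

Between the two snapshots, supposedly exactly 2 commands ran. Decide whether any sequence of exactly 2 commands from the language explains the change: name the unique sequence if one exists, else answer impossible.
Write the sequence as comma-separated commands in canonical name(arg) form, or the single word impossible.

extend(-1), extend(1)

key: running extend(1) before extend(-1) would end elsewhere — order is forced
t0: config: θ0=0°, θ1=180°, e=0
step 1 (extend(-1)): config: θ0=0°, θ1=180°, e=0
step 2 (extend(1)): config: θ0=0°, θ1=180°, e=1
all 36 alternatives checked — unique.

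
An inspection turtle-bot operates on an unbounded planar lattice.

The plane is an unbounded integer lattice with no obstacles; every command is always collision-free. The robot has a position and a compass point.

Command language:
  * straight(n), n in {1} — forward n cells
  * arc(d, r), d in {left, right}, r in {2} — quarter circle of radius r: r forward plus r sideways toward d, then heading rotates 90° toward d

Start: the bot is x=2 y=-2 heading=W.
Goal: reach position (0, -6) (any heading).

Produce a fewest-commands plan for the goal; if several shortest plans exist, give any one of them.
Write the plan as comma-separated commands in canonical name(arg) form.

arc(left, 2), straight(1), straight(1)

begin: x=2 y=-2 heading=W
t=1 arc(left, 2) ⇒ x=0 y=-4 heading=S
t=2 straight(1) ⇒ x=0 y=-5 heading=S
t=3 straight(1) ⇒ x=0 y=-6 heading=S
nothing shorter than 3 reaches the goal.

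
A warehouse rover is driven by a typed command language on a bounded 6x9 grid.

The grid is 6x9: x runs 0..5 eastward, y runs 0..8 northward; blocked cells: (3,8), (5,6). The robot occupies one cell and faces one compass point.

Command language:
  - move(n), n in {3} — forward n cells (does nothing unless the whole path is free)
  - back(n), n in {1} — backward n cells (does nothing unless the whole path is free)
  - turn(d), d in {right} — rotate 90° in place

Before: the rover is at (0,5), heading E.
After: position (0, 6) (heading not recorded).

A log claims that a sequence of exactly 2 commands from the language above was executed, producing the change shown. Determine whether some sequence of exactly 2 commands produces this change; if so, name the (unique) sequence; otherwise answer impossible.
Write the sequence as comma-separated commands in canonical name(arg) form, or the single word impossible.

turn(right), back(1)

key: order matters: swapping turn(right) and back(1) lands elsewhere
start: at (0,5), heading E
1. turn(right) → at (0,5), heading S
2. back(1) → at (0,6), heading S
all 9 alternatives checked — unique.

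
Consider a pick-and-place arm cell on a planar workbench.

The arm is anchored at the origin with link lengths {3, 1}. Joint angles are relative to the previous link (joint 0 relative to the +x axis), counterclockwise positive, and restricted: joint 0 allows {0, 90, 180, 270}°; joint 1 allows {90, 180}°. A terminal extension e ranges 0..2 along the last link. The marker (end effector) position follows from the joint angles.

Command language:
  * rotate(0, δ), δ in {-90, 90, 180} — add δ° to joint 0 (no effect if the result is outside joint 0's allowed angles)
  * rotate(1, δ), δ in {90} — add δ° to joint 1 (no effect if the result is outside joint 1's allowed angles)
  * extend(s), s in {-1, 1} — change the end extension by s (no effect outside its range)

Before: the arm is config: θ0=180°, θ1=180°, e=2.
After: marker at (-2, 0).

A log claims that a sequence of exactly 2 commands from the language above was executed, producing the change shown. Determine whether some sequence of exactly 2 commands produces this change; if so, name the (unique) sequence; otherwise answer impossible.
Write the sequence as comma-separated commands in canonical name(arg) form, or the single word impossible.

extend(-1), extend(-1)

from: config: θ0=180°, θ1=180°, e=2
1. extend(-1) → config: θ0=180°, θ1=180°, e=1
2. extend(-1) → config: θ0=180°, θ1=180°, e=0
all 36 alternatives checked — unique.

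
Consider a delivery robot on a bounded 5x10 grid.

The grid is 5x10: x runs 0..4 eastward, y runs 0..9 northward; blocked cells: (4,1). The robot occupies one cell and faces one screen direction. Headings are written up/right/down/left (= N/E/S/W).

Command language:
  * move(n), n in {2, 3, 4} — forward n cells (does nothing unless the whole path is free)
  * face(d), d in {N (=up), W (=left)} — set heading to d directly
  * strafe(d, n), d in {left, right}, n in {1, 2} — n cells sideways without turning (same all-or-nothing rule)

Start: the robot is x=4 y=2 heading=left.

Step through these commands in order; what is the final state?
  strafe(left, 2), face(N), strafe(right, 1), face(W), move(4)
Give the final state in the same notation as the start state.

x=0 y=2 heading=left

start: x=4 y=2 heading=left
step 1 (strafe(left, 2)): x=4 y=2 heading=left
step 2 (face(N)): x=4 y=2 heading=up
step 3 (strafe(right, 1)): x=4 y=2 heading=up
step 4 (face(W)): x=4 y=2 heading=left
step 5 (move(4)): x=0 y=2 heading=left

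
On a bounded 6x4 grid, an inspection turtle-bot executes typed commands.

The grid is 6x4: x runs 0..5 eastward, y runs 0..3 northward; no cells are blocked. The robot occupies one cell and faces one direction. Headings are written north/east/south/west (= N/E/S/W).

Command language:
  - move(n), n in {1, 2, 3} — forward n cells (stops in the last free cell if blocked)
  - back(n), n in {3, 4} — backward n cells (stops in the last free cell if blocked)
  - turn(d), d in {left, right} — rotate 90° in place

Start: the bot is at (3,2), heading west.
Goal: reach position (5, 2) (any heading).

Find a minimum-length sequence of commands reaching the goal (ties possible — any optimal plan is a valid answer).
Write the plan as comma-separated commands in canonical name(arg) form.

begin: at (3,2), heading west
t=1 back(4) ⇒ at (5,2), heading west
nothing shorter than 1 reaches the goal.

back(4)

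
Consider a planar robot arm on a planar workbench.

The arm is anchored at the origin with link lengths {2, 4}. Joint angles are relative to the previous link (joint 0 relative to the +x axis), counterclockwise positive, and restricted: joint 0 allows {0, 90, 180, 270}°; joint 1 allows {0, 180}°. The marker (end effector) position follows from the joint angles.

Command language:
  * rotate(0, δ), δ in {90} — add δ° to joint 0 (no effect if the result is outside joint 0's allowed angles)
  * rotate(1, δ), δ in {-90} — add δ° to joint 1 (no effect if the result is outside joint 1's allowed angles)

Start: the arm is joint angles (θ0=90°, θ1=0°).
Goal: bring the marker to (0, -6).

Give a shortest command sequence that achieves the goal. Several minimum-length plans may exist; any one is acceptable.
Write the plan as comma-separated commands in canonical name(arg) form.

rotate(0, 90), rotate(0, 90)

from: joint angles (θ0=90°, θ1=0°)
1. rotate(0, 90) → joint angles (θ0=180°, θ1=0°)
2. rotate(0, 90) → joint angles (θ0=270°, θ1=0°)
no 1-step plan works, so 2 is optimal.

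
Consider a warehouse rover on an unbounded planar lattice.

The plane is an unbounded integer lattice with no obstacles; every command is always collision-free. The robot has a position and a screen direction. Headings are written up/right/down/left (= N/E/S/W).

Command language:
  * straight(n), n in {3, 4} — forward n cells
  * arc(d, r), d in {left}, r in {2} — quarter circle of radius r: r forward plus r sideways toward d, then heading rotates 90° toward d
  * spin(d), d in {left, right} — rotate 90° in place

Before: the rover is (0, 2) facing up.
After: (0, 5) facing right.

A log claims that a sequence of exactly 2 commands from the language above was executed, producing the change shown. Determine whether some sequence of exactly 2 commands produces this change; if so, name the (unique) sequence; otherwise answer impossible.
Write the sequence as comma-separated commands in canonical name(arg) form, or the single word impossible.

key: position moved to (0,5) AND the heading swung to E — translation plus rotation needed
from: (0, 2) facing up
1. straight(3) → (0, 5) facing up
2. spin(right) → (0, 5) facing right
uniquely the one of 25 2-step routes that fits.

straight(3), spin(right)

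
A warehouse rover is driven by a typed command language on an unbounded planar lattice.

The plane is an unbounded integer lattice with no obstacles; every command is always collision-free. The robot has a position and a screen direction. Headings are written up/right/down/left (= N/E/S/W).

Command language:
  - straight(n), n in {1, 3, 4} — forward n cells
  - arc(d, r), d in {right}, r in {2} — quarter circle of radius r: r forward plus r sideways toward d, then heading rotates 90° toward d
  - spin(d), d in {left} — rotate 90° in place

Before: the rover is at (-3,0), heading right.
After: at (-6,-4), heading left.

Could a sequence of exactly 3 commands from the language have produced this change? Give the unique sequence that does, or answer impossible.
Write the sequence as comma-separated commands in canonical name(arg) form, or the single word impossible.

arc(right, 2), arc(right, 2), straight(3)

key: cell and facing (now W) both changed — the 3 commands mix motion and turning
begin: at (-3,0), heading right
t=1 arc(right, 2) ⇒ at (-1,-2), heading down
t=2 arc(right, 2) ⇒ at (-3,-4), heading left
t=3 straight(3) ⇒ at (-6,-4), heading left
uniquely the one of 125 3-step routes that fits.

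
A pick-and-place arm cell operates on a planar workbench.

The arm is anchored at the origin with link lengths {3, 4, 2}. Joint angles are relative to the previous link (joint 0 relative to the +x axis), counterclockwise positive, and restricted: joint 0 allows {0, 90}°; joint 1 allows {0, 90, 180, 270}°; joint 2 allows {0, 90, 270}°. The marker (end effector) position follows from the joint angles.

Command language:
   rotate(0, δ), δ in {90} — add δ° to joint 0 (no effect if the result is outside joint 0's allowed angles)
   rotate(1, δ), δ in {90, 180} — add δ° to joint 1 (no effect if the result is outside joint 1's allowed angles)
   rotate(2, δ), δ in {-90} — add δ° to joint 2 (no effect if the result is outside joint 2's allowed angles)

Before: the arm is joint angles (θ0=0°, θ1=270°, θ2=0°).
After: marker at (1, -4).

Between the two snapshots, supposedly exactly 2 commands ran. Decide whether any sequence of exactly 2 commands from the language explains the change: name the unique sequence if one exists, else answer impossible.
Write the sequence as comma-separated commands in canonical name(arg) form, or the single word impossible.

rotate(2, -90), rotate(2, -90)

initial: joint angles (θ0=0°, θ1=270°, θ2=0°)
1. rotate(2, -90) → joint angles (θ0=0°, θ1=270°, θ2=270°)
2. rotate(2, -90) → joint angles (θ0=0°, θ1=270°, θ2=270°)
all 16 alternatives checked — unique.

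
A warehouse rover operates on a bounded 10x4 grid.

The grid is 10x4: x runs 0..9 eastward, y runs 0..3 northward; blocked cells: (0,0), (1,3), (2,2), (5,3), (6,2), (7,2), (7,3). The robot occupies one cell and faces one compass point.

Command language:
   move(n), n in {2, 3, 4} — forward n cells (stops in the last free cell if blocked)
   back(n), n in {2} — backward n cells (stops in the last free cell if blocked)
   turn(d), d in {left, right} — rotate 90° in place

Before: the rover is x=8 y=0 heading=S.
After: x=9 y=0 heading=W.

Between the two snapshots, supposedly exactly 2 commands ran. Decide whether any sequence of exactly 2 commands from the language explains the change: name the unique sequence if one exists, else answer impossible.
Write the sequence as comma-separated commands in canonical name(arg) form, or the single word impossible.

key: back(2) runs into the grid edge before its full distance
initial: x=8 y=0 heading=S
1. turn(right) → x=8 y=0 heading=W
2. back(2) → x=9 y=0 heading=W
all 36 alternatives checked — unique.

turn(right), back(2)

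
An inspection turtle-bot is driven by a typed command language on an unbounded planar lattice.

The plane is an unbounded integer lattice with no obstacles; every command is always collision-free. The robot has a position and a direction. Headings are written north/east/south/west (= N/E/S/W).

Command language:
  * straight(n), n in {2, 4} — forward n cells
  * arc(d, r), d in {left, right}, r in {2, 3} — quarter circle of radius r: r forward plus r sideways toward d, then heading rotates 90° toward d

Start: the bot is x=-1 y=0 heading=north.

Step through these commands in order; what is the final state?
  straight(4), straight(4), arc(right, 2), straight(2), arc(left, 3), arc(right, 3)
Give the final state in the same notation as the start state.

x=9 y=16 heading=east

start: x=-1 y=0 heading=north
1. straight(4) → x=-1 y=4 heading=north
2. straight(4) → x=-1 y=8 heading=north
3. arc(right, 2) → x=1 y=10 heading=east
4. straight(2) → x=3 y=10 heading=east
5. arc(left, 3) → x=6 y=13 heading=north
6. arc(right, 3) → x=9 y=16 heading=east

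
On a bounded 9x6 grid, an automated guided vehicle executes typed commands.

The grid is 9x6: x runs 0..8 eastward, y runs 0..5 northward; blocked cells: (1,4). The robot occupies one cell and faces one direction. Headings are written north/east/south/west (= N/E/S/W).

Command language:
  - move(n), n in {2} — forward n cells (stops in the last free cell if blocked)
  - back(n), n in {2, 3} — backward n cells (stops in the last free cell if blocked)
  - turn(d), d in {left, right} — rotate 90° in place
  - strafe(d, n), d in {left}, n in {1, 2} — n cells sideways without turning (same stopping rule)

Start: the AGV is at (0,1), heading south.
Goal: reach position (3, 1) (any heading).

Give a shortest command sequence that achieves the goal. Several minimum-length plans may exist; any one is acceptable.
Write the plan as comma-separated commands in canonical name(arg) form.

turn(right), back(3)

initial: at (0,1), heading south
t=1 turn(right) ⇒ at (0,1), heading west
t=2 back(3) ⇒ at (3,1), heading west
nothing shorter than 2 reaches the goal.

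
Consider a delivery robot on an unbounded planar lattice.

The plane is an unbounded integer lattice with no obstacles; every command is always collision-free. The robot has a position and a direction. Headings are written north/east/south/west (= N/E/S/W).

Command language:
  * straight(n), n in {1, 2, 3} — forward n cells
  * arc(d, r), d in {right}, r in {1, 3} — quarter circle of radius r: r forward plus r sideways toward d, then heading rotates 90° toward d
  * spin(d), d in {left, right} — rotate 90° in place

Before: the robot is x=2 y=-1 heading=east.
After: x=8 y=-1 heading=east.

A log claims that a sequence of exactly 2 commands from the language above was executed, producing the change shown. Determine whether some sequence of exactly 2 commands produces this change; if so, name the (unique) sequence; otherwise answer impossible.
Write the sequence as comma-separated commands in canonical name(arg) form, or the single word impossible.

straight(3), straight(3)

key: heading stays E — no command in the sequence turns
begin: x=2 y=-1 heading=east
t=1 straight(3) ⇒ x=5 y=-1 heading=east
t=2 straight(3) ⇒ x=8 y=-1 heading=east
uniquely the one of 49 2-step routes that fits.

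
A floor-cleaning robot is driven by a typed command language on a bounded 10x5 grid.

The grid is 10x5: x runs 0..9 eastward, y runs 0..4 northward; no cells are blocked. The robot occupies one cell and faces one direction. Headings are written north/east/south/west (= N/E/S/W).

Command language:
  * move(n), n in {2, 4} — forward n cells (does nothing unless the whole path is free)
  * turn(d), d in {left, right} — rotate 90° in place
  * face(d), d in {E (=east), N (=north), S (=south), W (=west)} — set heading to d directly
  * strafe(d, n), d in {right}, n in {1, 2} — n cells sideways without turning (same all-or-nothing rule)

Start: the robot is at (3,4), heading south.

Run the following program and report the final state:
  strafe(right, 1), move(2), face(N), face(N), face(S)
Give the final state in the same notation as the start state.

begin: at (3,4), heading south
t=1 strafe(right, 1) ⇒ at (2,4), heading south
t=2 move(2) ⇒ at (2,2), heading south
t=3 face(N) ⇒ at (2,2), heading north
t=4 face(N) ⇒ at (2,2), heading north
t=5 face(S) ⇒ at (2,2), heading south

at (2,2), heading south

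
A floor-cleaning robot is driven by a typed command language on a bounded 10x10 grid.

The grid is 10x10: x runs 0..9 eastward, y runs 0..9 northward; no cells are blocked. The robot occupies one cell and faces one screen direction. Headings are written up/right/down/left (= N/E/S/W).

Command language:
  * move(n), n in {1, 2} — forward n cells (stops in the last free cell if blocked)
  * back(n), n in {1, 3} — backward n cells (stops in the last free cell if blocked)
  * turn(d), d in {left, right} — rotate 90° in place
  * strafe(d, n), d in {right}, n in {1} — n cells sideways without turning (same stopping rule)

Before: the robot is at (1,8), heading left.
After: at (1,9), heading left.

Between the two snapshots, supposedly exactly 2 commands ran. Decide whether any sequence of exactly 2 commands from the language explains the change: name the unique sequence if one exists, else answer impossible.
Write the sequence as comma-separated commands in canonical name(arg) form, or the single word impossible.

key: the second strafe(right, 1) runs into the grid edge before its full distance
from: at (1,8), heading left
step 1 (strafe(right, 1)): at (1,9), heading left
step 2 (strafe(right, 1)): at (1,9), heading left
all 49 alternatives checked — unique.

strafe(right, 1), strafe(right, 1)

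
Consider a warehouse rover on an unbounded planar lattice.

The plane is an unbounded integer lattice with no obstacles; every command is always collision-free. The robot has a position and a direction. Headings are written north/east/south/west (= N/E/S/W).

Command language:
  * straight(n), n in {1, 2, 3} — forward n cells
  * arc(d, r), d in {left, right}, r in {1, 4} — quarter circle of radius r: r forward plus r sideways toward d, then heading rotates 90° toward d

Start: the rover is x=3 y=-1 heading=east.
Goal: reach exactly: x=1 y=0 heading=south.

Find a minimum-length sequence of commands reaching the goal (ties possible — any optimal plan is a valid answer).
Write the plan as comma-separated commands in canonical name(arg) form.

arc(left, 1), arc(left, 1), straight(1), arc(left, 1)

begin: x=3 y=-1 heading=east
t=1 arc(left, 1) ⇒ x=4 y=0 heading=north
t=2 arc(left, 1) ⇒ x=3 y=1 heading=west
t=3 straight(1) ⇒ x=2 y=1 heading=west
t=4 arc(left, 1) ⇒ x=1 y=0 heading=south
no 3-step plan works, so 4 is optimal.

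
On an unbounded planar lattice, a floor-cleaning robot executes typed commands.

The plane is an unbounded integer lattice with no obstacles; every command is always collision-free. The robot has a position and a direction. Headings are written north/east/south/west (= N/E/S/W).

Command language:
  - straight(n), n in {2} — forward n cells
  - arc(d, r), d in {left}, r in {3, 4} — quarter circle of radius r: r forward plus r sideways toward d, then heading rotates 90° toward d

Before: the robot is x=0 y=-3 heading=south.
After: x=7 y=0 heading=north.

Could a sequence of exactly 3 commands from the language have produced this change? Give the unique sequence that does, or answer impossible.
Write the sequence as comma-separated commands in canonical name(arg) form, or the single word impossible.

key: order matters: swapping arc(left, 3) and straight(2) lands elsewhere
begin: x=0 y=-3 heading=south
[1] after arc(left, 3): x=3 y=-6 heading=east
[2] after arc(left, 4): x=7 y=-2 heading=north
[3] after straight(2): x=7 y=0 heading=north
no other 3-command option fits: unique.

arc(left, 3), arc(left, 4), straight(2)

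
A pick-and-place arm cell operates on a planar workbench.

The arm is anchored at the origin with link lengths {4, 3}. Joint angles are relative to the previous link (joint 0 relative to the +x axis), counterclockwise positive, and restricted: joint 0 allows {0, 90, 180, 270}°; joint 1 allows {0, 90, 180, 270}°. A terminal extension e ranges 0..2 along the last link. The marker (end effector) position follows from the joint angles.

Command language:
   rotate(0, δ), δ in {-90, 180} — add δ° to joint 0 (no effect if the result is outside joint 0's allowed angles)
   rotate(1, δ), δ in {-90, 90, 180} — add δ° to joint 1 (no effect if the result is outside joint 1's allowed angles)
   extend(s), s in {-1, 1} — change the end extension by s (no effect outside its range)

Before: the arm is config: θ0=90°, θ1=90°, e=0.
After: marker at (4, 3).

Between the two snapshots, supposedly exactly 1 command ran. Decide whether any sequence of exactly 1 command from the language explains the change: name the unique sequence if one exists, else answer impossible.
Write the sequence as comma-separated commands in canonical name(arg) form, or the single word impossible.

begin: config: θ0=90°, θ1=90°, e=0
step 1 (rotate(0, -90)): config: θ0=0°, θ1=90°, e=0
all 7 alternatives checked — unique.

rotate(0, -90)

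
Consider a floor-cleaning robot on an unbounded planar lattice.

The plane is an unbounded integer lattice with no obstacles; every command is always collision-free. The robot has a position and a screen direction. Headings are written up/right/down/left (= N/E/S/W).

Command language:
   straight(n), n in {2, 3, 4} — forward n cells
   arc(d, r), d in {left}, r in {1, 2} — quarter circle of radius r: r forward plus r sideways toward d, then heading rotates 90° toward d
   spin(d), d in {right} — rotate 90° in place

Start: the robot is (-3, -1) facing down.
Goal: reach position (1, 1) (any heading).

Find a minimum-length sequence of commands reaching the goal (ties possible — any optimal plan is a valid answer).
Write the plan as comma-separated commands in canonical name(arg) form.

arc(left, 2), arc(left, 2), straight(2)

start: (-3, -1) facing down
step 1 (arc(left, 2)): (-1, -3) facing right
step 2 (arc(left, 2)): (1, -1) facing up
step 3 (straight(2)): (1, 1) facing up
no 2-step plan works, so 3 is optimal.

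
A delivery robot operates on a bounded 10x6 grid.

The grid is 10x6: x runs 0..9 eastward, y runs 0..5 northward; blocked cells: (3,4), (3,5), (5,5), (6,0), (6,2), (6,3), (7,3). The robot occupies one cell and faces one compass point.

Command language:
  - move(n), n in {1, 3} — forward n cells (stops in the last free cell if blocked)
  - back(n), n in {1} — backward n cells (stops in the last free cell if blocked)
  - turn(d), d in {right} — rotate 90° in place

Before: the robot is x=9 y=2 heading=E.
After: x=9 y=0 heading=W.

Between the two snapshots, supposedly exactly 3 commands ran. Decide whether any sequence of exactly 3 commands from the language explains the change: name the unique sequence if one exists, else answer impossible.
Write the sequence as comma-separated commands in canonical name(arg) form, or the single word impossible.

turn(right), move(3), turn(right)

key: position moved to (9,0) AND the heading swung to W — translation plus rotation needed
initial: x=9 y=2 heading=E
1. turn(right) → x=9 y=2 heading=S
2. move(3) → x=9 y=0 heading=S
3. turn(right) → x=9 y=0 heading=W
no other 3-command option fits: unique.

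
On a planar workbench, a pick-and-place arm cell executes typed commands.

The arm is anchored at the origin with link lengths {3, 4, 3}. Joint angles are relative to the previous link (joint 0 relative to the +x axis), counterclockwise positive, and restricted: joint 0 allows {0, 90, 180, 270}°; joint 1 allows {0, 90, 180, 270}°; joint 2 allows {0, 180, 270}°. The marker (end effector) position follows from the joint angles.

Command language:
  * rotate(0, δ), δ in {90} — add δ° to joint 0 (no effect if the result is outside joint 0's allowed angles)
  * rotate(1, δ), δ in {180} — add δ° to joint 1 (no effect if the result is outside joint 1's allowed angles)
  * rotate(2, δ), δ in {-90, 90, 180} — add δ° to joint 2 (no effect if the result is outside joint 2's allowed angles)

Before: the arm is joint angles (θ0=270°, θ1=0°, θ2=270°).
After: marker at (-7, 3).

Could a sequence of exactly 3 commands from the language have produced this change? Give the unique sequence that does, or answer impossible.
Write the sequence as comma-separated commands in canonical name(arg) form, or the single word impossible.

from: joint angles (θ0=270°, θ1=0°, θ2=270°)
t=1 rotate(0, 90) ⇒ joint angles (θ0=0°, θ1=0°, θ2=270°)
t=2 rotate(0, 90) ⇒ joint angles (θ0=90°, θ1=0°, θ2=270°)
t=3 rotate(0, 90) ⇒ joint angles (θ0=180°, θ1=0°, θ2=270°)
all 125 alternatives checked — unique.

rotate(0, 90), rotate(0, 90), rotate(0, 90)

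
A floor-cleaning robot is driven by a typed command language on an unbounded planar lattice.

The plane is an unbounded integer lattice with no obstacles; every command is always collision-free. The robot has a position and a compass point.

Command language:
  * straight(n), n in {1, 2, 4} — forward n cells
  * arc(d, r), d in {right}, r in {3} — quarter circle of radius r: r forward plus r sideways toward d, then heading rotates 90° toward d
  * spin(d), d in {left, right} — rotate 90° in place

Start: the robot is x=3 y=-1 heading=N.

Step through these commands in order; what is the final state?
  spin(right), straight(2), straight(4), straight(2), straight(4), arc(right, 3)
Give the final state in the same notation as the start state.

x=18 y=-4 heading=S

t0: x=3 y=-1 heading=N
1. spin(right) → x=3 y=-1 heading=E
2. straight(2) → x=5 y=-1 heading=E
3. straight(4) → x=9 y=-1 heading=E
4. straight(2) → x=11 y=-1 heading=E
5. straight(4) → x=15 y=-1 heading=E
6. arc(right, 3) → x=18 y=-4 heading=S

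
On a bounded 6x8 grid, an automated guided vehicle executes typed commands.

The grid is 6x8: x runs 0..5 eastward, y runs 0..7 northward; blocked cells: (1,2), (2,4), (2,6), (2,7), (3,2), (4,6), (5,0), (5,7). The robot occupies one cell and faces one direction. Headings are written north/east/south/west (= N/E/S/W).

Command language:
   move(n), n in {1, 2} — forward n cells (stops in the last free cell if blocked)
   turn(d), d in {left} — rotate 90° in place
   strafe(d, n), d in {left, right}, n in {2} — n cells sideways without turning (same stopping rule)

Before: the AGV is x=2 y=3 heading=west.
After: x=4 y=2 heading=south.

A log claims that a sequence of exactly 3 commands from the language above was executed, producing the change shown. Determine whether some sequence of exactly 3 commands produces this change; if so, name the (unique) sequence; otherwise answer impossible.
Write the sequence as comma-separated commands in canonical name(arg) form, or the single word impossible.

key: position moved to (4,2) AND the heading swung to S — translation plus rotation needed
t0: x=2 y=3 heading=west
1. turn(left) → x=2 y=3 heading=south
2. strafe(left, 2) → x=4 y=3 heading=south
3. move(1) → x=4 y=2 heading=south
no other 3-command option fits: unique.

turn(left), strafe(left, 2), move(1)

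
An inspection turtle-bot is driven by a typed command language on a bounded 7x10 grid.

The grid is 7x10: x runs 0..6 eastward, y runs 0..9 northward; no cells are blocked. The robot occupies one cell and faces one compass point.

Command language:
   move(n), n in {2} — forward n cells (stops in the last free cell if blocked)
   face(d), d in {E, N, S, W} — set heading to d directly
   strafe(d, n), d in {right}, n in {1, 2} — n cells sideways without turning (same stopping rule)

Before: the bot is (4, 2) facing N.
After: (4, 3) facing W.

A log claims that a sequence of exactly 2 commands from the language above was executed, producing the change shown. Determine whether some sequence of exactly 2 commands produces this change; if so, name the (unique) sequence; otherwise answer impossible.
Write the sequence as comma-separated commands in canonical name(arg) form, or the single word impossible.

key: cell and facing (now W) both changed — the 2 commands mix motion and turning
begin: (4, 2) facing N
[1] after face(W): (4, 2) facing W
[2] after strafe(right, 1): (4, 3) facing W
uniquely the one of 49 2-step routes that fits.

face(W), strafe(right, 1)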